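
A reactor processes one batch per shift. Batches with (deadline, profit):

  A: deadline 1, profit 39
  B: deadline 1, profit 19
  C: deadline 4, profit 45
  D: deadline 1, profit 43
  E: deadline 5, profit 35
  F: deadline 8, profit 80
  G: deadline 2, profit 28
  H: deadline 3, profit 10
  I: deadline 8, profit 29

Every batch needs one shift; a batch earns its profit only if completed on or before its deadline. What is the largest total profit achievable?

Take jobs in profit order; each goes to the latest open slot no later than its deadline.
Profit order: F=80 C=45 D=43 A=39 E=35 I=29 G=28 B=19 H=10
Assign: F→slot 8, C→slot 4, D→slot 1, A skipped, E→slot 5, I→slot 7, G→slot 2, B skipped, H→slot 3.
Slots: [1:D] [2:G] [3:H] [4:C] [5:E] [7:I] [8:F]
Profit = 43 + 28 + 10 + 45 + 35 + 29 + 80 = 270

270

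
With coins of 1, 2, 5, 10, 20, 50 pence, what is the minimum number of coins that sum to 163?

6

163 = 3×50 + 1×10 + 1×2 + 1×1
Total coins = 3 + 1 + 1 + 1 = 6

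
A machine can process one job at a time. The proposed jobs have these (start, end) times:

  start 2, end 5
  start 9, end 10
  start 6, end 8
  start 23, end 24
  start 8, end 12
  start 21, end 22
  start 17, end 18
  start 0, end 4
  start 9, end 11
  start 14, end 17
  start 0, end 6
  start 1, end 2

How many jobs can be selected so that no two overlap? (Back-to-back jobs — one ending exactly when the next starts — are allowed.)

Sorted by end: (1,2)  (0,4)  (2,5)  (0,6)  (6,8)  (9,10)  (9,11)  (8,12)  (14,17)  (17,18)  (21,22)  (23,24)
take (1,2); take (2,5); skip (0,6); take (6,8); take (9,10); take (14,17); take (17,18); take (21,22); take (23,24).
Selected 8 jobs.

8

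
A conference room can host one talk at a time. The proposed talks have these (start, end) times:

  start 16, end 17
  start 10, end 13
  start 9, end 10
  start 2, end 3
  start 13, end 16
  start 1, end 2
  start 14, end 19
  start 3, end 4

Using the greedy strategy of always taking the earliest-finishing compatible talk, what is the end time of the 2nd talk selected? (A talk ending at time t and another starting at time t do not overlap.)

3

Sorted by end: (1,2)  (2,3)  (3,4)  (9,10)  (10,13)  (13,16)  (16,17)  (14,19)
take (1,2); take (2,3); take (3,4); take (9,10); take (10,13); take (13,16); take (16,17).
Selected: (1,2) (2,3) (3,4) (9,10) (10,13) (13,16) (16,17)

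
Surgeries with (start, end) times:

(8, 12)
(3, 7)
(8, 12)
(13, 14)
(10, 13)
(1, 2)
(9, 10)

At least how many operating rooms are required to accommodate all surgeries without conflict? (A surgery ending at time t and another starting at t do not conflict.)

Count concurrent intervals with a sweep; the peak is the room count.
starts: [1, 3, 8, 8, 9, 10, 13]
ends:   [2, 7, 10, 12, 12, 13, 14]
s1→1 e2→0 s3→1 e7→0 s8→1 s8→2 s9→3  — peak 3.

3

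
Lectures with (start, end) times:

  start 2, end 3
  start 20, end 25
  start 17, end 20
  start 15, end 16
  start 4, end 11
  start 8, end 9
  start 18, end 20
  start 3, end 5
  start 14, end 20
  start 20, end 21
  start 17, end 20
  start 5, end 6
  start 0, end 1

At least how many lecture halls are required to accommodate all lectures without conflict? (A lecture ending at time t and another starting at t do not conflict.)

The answer is the maximum number of intervals overlapping at any instant.
Events (time:±→running): 0:+→1 1:-→0 2:+→1 3:-→0 3:+→1 4:+→2 5:-→1 5:+→2 6:-→1 8:+→2 9:-→1 11:-→0 14:+→1 15:+→2 16:-→1 17:+→2 17:+→3 18:+→4 … peak 4.

4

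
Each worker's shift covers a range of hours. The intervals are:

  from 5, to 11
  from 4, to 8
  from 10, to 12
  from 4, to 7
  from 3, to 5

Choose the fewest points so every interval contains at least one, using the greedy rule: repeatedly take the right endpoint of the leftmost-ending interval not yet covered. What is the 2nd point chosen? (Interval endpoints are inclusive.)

Sort by right endpoint; whenever an interval is uncovered, place a point at its right end.
By right end: [3,5]  [4,7]  [4,8]  [5,11]  [10,12]
[3,5] uncovered → point at 5; [10,12] uncovered → point at 12.
Points: 5, 12 (2 total).

12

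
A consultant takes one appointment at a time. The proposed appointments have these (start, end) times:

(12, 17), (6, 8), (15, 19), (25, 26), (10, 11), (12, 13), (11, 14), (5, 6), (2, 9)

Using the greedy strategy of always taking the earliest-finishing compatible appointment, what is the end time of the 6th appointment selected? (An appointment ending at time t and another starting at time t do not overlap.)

Greedy by earliest finish: after sorting by end time, pick each interval compatible with the last pick.
Sorted by end: (5,6)  (6,8)  (2,9)  (10,11)  (12,13)  (11,14)  (12,17)  (15,19)  (25,26)
take (5,6); take (6,8); skip (2,9); take (10,11); take (12,13); skip (11,14); take (15,19); take (25,26).
Selected: (5,6) (6,8) (10,11) (12,13) (15,19) (25,26)

26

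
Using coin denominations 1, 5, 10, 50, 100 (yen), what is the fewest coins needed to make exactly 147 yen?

Greedy: take as many of the largest coin as possible, then repeat with the remainder.
147 = 1×100 + 4×10 + 1×5 + 2×1
Total coins = 1 + 4 + 1 + 2 = 8

8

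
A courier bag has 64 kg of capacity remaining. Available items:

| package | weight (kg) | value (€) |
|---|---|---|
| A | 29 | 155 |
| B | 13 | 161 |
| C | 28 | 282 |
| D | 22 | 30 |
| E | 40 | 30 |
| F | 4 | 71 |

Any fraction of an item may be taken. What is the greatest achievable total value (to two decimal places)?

Greedy by value/weight ratio, highest first.
Order: F (71/4=17.75) > B (161/13=12.38) > C (282/28=10.07) > A (155/29=5.34) > D (30/22=1.36) > E (30/40=0.75)
Fill: take F (4 @ 71) → take B (13 @ 161) → take C (28 @ 282) → take 19/29 of A → 101.55; 64/64 used.
Total value = 615.55

615.55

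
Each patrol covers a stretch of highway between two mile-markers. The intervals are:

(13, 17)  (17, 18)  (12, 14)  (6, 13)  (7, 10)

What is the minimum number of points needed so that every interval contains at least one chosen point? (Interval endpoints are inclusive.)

Sort by right endpoint; whenever an interval is uncovered, place a point at its right end.
Sorted: [7,10] [6,13] [12,14] [13,17] [17,18]
{[7,10],[6,13]} hit by 10; {[12,14],[13,17]} hit by 14; {[17,18]} hit by 18.
Points: 10, 14, 18 (3 total).

3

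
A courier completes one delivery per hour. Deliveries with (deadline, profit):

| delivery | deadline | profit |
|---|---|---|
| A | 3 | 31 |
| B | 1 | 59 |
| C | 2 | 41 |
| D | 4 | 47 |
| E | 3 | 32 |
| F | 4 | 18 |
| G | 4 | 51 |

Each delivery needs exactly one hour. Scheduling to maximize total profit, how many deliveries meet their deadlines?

4

Sort by profit descending; place each in the latest free slot ≤ its deadline.
By profit: B(d1,59), G(d4,51), D(d4,47), C(d2,41), E(d3,32), A(d3,31), F(d4,18)
B→slot 1; G→slot 4; D→slot 3; C→slot 2; E skipped; A skipped; F skipped.
4 of 7 scheduled.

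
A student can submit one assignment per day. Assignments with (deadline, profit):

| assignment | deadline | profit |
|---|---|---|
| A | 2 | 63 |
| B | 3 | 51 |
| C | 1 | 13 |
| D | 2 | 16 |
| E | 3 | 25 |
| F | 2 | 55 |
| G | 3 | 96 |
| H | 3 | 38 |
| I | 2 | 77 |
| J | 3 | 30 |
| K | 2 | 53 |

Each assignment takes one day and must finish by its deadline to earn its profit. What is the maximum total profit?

236

By profit: G(d3,96), I(d2,77), A(d2,63), F(d2,55), K(d2,53), B(d3,51), H(d3,38), J(d3,30), E(d3,25), D(d2,16), C(d1,13)
G→slot 3; I→slot 2; A→slot 1; F skipped; K skipped; B skipped; H skipped; J skipped; E skipped; D skipped; C skipped.
Profit = 63 + 77 + 96 = 236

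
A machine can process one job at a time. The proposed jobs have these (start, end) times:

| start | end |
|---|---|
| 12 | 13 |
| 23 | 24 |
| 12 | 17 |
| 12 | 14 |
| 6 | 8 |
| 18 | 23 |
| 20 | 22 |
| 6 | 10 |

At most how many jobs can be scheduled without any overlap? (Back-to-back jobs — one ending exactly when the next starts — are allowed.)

Greedy by earliest finish: after sorting by end time, pick each interval compatible with the last pick.
Sorted by end: (6,8)  (6,10)  (12,13)  (12,14)  (12,17)  (20,22)  (18,23)  (23,24)
take (6,8); take (12,13); skip (12,17); take (20,22); take (23,24).
Selected 4 jobs.

4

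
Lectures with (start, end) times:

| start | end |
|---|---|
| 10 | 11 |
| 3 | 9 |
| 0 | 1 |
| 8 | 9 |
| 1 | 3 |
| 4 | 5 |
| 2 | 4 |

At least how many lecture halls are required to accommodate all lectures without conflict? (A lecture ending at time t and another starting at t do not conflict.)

2

Count concurrent intervals with a sweep; the peak is the room count.
starts: [0, 1, 2, 3, 4, 8, 10]
ends:   [1, 3, 4, 5, 9, 9, 11]
s0→1 e1→0 s1→1 s2→2  — peak 2.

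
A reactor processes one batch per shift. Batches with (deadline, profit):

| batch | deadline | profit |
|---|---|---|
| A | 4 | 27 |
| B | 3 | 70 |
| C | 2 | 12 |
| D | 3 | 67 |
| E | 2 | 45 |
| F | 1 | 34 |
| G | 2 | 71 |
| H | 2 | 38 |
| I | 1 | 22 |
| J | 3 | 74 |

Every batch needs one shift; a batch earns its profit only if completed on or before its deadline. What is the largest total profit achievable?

242

Take jobs in profit order; each goes to the latest open slot no later than its deadline.
By profit: J(d3,74), G(d2,71), B(d3,70), D(d3,67), E(d2,45), H(d2,38), F(d1,34), A(d4,27), I(d1,22), C(d2,12)
J→slot 3; G→slot 2; B→slot 1; D skipped; E skipped; H skipped; F skipped; A→slot 4; I skipped; C skipped.
Profit = 70 + 71 + 74 + 27 = 242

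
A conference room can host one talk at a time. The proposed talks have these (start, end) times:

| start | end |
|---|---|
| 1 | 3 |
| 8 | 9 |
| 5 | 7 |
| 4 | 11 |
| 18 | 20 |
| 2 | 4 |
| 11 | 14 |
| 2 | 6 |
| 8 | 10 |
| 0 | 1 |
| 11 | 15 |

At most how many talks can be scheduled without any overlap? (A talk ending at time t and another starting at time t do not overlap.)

Sorted by end: (0,1)  (1,3)  (2,4)  (2,6)  (5,7)  (8,9)  (8,10)  (4,11)  (11,14)  (11,15)  (18,20)
take (0,1); take (1,3); skip (2,4); skip (2,6); take (5,7); take (8,9); skip (8,10); take (11,14); skip (11,15); take (18,20).
Selected 6 talks.

6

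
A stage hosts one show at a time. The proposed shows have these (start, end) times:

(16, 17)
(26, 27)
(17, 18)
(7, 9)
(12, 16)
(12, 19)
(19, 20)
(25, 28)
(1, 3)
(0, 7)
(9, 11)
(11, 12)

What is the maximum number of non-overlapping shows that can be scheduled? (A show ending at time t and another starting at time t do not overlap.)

9

Greedy by earliest finish: after sorting by end time, pick each interval compatible with the last pick.
Sorted by end: (1,3)  (0,7)  (7,9)  (9,11)  (11,12)  (12,16)  (16,17)  (17,18)  (12,19)  (19,20)  (26,27)  (25,28)
take (1,3); take (7,9); take (9,11); take (11,12); take (12,16); take (16,17); take (17,18); skip (12,19); take (19,20); take (26,27).
Selected 9 shows.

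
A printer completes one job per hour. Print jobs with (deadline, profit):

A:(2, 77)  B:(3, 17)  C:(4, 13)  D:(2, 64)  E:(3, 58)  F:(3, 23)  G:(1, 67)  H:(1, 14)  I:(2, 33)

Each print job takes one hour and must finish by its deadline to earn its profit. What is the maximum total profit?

Profit order: A=77 G=67 D=64 E=58 I=33 F=23 B=17 H=14 C=13
Assign: A→slot 2, G→slot 1, D skipped, E→slot 3, I skipped, F skipped, B skipped, H skipped, C→slot 4.
Slots: [1:G] [2:A] [3:E] [4:C]
Profit = 67 + 77 + 58 + 13 = 215

215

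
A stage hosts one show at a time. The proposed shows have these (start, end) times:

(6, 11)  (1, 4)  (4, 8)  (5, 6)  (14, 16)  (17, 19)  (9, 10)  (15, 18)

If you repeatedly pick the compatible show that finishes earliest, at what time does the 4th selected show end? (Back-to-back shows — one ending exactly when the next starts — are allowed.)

16

Greedy by earliest finish: after sorting by end time, pick each interval compatible with the last pick.
Sorted by end: (1,4)  (5,6)  (4,8)  (9,10)  (6,11)  (14,16)  (15,18)  (17,19)
take (1,4); take (5,6); take (9,10); take (14,16); take (17,19).
Selected: (1,4) (5,6) (9,10) (14,16) (17,19)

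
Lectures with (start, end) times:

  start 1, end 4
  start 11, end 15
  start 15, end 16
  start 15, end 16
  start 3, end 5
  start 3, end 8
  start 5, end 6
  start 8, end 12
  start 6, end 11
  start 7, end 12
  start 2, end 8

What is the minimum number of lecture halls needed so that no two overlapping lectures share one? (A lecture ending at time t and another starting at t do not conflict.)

4

Count concurrent intervals with a sweep; the peak is the room count.
Events (time:±→running): 1:+→1 2:+→2 3:+→3 3:+→4 … peak 4.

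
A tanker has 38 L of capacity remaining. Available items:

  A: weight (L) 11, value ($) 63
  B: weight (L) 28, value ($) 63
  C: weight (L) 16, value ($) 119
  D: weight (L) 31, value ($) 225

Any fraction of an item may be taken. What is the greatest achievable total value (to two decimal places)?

278.68

Greedy by value/weight ratio, highest first.
Order: C (119/16=7.44) > D (225/31=7.26) > A (63/11=5.73) > B (63/28=2.25)
Fill: take C (16 @ 119) → take 22/31 of D → 159.68; 38/38 used.
Total value = 278.68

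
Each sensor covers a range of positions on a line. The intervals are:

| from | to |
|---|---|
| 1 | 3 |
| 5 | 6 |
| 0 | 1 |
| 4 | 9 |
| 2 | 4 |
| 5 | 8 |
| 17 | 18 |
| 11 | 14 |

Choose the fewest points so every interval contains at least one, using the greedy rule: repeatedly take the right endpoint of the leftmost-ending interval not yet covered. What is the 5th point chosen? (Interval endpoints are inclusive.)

Process intervals by earliest right end; each time one isn't hit yet, stab at its right endpoint.
By right end: [0,1]  [1,3]  [2,4]  [5,6]  [5,8]  [4,9]  [11,14]  [17,18]
[0,1] uncovered → point at 1; [2,4] uncovered → point at 4; [5,6] uncovered → point at 6; [11,14] uncovered → point at 14; [17,18] uncovered → point at 18.
Points: 1, 4, 6, 14, 18 (5 total).

18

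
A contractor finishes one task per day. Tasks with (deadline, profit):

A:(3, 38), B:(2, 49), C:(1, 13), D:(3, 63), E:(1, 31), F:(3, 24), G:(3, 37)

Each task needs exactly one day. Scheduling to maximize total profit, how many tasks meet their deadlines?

Profit order: D=63 B=49 A=38 G=37 E=31 F=24 C=13
Assign: D→slot 3, B→slot 2, A→slot 1, G skipped, E skipped, F skipped, C skipped.
Slots: [1:A] [2:B] [3:D]
3 of 7 scheduled.

3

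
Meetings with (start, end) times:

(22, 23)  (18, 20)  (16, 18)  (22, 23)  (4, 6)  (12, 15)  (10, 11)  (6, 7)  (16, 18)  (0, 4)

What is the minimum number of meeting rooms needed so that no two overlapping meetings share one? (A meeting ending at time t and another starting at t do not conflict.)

2

Count concurrent intervals with a sweep; the peak is the room count.
Events (time:±→running): 0:+→1 4:-→0 4:+→1 6:-→0 6:+→1 7:-→0 10:+→1 11:-→0 12:+→1 15:-→0 16:+→1 16:+→2 … peak 2.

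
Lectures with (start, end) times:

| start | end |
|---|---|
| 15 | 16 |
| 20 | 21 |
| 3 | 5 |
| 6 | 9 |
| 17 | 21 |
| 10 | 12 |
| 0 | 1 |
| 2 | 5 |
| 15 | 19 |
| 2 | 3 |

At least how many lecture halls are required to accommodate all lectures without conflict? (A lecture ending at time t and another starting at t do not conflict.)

2

Count concurrent intervals with a sweep; the peak is the room count.
Events (time:±→running): 0:+→1 1:-→0 2:+→1 2:+→2 … peak 2.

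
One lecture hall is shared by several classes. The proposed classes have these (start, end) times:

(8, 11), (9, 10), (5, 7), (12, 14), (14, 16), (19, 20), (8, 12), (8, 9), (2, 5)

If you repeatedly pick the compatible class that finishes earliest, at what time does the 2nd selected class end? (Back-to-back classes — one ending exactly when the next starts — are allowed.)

Greedy by earliest finish: after sorting by end time, pick each interval compatible with the last pick.
Sorted by end: (2,5)  (5,7)  (8,9)  (9,10)  (8,11)  (8,12)  (12,14)  (14,16)  (19,20)
take (2,5); take (5,7); take (8,9); take (9,10); take (12,14); take (14,16); take (19,20).
Selected: (2,5) (5,7) (8,9) (9,10) (12,14) (14,16) (19,20)

7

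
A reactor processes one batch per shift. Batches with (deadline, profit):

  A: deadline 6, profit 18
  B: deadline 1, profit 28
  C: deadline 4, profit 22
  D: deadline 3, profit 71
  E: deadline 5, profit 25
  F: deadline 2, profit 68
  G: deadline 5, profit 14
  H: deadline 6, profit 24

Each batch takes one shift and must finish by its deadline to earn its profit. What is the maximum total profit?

Take jobs in profit order; each goes to the latest open slot no later than its deadline.
By profit: D(d3,71), F(d2,68), B(d1,28), E(d5,25), H(d6,24), C(d4,22), A(d6,18), G(d5,14)
D→slot 3; F→slot 2; B→slot 1; E→slot 5; H→slot 6; C→slot 4; A skipped; G skipped.
Profit = 28 + 68 + 71 + 22 + 25 + 24 = 238

238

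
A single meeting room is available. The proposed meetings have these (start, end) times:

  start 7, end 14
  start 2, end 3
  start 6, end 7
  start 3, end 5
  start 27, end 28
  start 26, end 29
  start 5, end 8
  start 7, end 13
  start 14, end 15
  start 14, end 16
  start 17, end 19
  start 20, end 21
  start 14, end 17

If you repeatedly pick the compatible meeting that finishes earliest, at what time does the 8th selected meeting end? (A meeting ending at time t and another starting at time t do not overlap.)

By end time: (2,3), (3,5), (6,7), (5,8), (7,13), (7,14), (14,15), (14,16), (14,17), (17,19), (20,21), (27,28), (26,29).
Pick (2,3); next start ≥ 3 → (3,5); next start ≥ 5 → (6,7); next start ≥ 7 → (7,13); next start ≥ 13 → (14,15); next start ≥ 15 → (17,19); next start ≥ 19 → (20,21); next start ≥ 21 → (27,28).
Selected: (2,3) (3,5) (6,7) (7,13) (14,15) (17,19) (20,21) (27,28)

28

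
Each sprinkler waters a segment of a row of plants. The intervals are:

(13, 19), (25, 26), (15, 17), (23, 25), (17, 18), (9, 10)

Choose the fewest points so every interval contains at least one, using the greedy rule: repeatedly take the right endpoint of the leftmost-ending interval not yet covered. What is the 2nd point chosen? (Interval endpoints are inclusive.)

By right end: [9,10]  [15,17]  [17,18]  [13,19]  [23,25]  [25,26]
[9,10] uncovered → point at 10; [15,17] uncovered → point at 17; [23,25] uncovered → point at 25.
Points: 10, 17, 25 (3 total).

17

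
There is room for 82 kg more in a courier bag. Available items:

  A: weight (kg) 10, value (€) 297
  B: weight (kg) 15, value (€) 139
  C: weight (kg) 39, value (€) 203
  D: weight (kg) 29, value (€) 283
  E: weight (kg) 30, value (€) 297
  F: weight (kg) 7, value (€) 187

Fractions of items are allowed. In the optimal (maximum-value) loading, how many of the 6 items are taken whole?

4

Sort by value per unit weight and fill in that order.
Ratios (sorted): A 29.70, F 26.71, E 9.90, D 9.76, B 9.27, C 5.21
take A (10 @ 297); take F (7 @ 187); take E (30 @ 297); take D (29 @ 283); take 6/15 of B → 55.60. Capacity used 82/82.
4 item(s) taken whole; one partial (take 6/15 of B).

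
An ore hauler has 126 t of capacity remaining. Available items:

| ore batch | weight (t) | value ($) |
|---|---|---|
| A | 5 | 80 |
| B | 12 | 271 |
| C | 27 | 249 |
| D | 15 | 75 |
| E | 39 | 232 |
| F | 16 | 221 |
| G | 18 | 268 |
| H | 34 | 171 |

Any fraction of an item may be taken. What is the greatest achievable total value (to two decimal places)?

Greedy by value/weight ratio, highest first.
Ratios (sorted): B 22.58, A 16.00, G 14.89, F 13.81, C 9.22, E 5.95, H 5.03, D 5.00
take B (12 @ 271); take A (5 @ 80); take G (18 @ 268); take F (16 @ 221); take C (27 @ 249); take E (39 @ 232); take 9/34 of H → 45.26. Capacity used 126/126.
Total value = 1366.26

1366.26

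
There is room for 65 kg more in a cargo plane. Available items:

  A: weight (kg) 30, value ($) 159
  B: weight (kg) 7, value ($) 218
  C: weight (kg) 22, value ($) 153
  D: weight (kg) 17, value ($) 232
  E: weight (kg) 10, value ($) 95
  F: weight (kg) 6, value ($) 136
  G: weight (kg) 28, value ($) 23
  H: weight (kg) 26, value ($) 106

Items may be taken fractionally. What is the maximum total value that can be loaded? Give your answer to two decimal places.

849.90

Greedy by value/weight ratio, highest first.
Ratios (sorted): B 31.14, F 22.67, D 13.65, E 9.50, C 6.95, A 5.30, H 4.08, G 0.82
take B (7 @ 218); take F (6 @ 136); take D (17 @ 232); take E (10 @ 95); take C (22 @ 153); take 3/30 of A → 15.90. Capacity used 65/65.
Total value = 849.90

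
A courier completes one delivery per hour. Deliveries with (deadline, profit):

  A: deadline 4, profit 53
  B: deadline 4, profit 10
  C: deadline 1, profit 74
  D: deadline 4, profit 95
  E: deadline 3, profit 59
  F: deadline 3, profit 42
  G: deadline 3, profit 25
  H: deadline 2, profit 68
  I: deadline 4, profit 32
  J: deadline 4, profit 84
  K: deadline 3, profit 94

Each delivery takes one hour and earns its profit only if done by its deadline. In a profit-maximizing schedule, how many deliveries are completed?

Take jobs in profit order; each goes to the latest open slot no later than its deadline.
By profit: D(d4,95), K(d3,94), J(d4,84), C(d1,74), H(d2,68), E(d3,59), A(d4,53), F(d3,42), I(d4,32), G(d3,25), B(d4,10)
D→slot 4; K→slot 3; J→slot 2; C→slot 1; H skipped; E skipped; A skipped; F skipped; I skipped; G skipped; B skipped.
4 of 11 scheduled.

4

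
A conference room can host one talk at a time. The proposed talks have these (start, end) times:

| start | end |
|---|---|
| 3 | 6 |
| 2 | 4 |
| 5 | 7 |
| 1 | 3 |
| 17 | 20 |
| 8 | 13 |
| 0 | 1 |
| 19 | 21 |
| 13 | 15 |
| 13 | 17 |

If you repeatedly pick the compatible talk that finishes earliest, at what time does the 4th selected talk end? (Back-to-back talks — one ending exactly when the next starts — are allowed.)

Sorted by end: (0,1)  (1,3)  (2,4)  (3,6)  (5,7)  (8,13)  (13,15)  (13,17)  (17,20)  (19,21)
take (0,1); take (1,3); take (3,6); take (8,13); take (13,15); take (17,20).
Selected: (0,1) (1,3) (3,6) (8,13) (13,15) (17,20)

13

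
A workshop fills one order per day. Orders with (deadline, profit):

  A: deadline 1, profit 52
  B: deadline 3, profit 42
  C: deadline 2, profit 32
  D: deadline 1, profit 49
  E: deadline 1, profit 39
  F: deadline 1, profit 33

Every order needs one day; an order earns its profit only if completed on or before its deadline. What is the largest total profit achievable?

126

Take jobs in profit order; each goes to the latest open slot no later than its deadline.
By profit: A(d1,52), D(d1,49), B(d3,42), E(d1,39), F(d1,33), C(d2,32)
A→slot 1; D skipped; B→slot 3; E skipped; F skipped; C→slot 2.
Profit = 52 + 32 + 42 = 126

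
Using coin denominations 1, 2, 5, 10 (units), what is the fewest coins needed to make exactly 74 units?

74 − 7×10→4 − 2×2→0
Total coins = 7 + 2 = 9

9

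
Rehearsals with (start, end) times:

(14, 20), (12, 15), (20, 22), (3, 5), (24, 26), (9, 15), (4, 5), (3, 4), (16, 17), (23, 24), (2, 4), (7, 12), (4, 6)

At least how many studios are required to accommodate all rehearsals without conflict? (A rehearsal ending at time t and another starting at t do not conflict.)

Count concurrent intervals with a sweep; the peak is the room count.
starts: [2, 3, 3, 4, 4, 7, 9, 12, 14, 16, 20, 23, 24]
ends:   [4, 4, 5, 5, 6, 12, 15, 15, 17, 20, 22, 24, 26]
s2→1 s3→2 s3→3  — peak 3.

3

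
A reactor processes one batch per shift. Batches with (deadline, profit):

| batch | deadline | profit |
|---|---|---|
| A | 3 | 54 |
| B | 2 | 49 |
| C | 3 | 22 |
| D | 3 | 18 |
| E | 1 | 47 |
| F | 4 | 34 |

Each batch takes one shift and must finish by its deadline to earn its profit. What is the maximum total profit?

184

Profit order: A=54 B=49 E=47 F=34 C=22 D=18
Assign: A→slot 3, B→slot 2, E→slot 1, F→slot 4, C skipped, D skipped.
Slots: [1:E] [2:B] [3:A] [4:F]
Profit = 47 + 49 + 54 + 34 = 184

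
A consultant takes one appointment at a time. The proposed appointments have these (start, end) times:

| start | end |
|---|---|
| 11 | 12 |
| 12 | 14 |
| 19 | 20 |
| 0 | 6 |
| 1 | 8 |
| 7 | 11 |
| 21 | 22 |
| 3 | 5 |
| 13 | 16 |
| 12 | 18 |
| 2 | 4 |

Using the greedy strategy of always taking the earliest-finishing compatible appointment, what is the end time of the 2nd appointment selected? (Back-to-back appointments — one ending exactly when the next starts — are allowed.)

Sorted by end: (2,4)  (3,5)  (0,6)  (1,8)  (7,11)  (11,12)  (12,14)  (13,16)  (12,18)  (19,20)  (21,22)
take (2,4); skip (1,8); take (7,11); take (11,12); take (12,14); skip (13,16); take (19,20); take (21,22).
Selected: (2,4) (7,11) (11,12) (12,14) (19,20) (21,22)

11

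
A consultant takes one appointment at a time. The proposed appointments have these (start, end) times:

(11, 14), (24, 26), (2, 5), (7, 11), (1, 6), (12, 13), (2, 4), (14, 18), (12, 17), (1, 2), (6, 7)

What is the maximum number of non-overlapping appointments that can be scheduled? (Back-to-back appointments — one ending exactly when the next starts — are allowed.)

Sorted by end: (1,2)  (2,4)  (2,5)  (1,6)  (6,7)  (7,11)  (12,13)  (11,14)  (12,17)  (14,18)  (24,26)
take (1,2); take (2,4); skip (2,5); skip (1,6); take (6,7); take (7,11); take (12,13); skip (12,17); take (14,18); take (24,26).
Selected 7 appointments.

7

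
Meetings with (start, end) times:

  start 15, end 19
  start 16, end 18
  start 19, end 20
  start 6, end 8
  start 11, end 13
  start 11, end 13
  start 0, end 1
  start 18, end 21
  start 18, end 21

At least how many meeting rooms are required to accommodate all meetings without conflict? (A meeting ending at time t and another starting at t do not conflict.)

3

The answer is the maximum number of intervals overlapping at any instant.
starts: [0, 6, 11, 11, 15, 16, 18, 18, 19]
ends:   [1, 8, 13, 13, 18, 19, 20, 21, 21]
s0→1 e1→0 s6→1 e8→0 s11→1 s11→2 e13→1 e13→0 s15→1 s16→2 e18→1 s18→2 s18→3  — peak 3.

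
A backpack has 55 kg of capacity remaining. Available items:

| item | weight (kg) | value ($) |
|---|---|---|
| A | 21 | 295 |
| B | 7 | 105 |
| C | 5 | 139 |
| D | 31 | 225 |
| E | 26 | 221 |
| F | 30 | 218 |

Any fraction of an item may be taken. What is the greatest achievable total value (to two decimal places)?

Sort by value per unit weight and fill in that order.
Order: C (139/5=27.80) > B (105/7=15.00) > A (295/21=14.05) > E (221/26=8.50) > F (218/30=7.27) > D (225/31=7.26)
Fill: take C (5 @ 139) → take B (7 @ 105) → take A (21 @ 295) → take 22/26 of E → 187.00; 55/55 used.
Total value = 726.00

726.00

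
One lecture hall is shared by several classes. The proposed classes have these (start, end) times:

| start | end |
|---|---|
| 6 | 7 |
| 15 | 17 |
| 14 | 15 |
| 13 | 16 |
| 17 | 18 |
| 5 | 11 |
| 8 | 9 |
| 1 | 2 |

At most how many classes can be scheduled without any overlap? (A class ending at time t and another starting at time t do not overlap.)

6

Sorted by end: (1,2)  (6,7)  (8,9)  (5,11)  (14,15)  (13,16)  (15,17)  (17,18)
take (1,2); take (6,7); take (8,9); skip (5,11); take (14,15); take (15,17); take (17,18).
Selected 6 classes.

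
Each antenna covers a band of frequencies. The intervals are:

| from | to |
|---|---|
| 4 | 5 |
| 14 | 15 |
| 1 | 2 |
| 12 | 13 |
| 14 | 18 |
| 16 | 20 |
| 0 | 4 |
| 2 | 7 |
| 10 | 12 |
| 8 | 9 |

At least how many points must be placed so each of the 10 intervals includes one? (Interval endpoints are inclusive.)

Sorted: [1,2] [0,4] [4,5] [2,7] [8,9] [10,12] [12,13] [14,15] [14,18] [16,20]
{[1,2],[0,4]} hit by 2; {[4,5],[2,7]} hit by 5; {[8,9]} hit by 9; {[10,12],[12,13]} hit by 12; {[14,15],[14,18]} hit by 15; {[16,20]} hit by 20.
Points: 2, 5, 9, 12, 15, 20 (6 total).

6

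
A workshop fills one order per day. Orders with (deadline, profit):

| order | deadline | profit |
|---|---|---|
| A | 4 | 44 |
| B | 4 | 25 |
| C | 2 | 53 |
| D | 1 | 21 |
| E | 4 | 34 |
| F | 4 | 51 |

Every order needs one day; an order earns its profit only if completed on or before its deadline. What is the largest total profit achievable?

182

Take jobs in profit order; each goes to the latest open slot no later than its deadline.
By profit: C(d2,53), F(d4,51), A(d4,44), E(d4,34), B(d4,25), D(d1,21)
C→slot 2; F→slot 4; A→slot 3; E→slot 1; B skipped; D skipped.
Profit = 34 + 53 + 44 + 51 = 182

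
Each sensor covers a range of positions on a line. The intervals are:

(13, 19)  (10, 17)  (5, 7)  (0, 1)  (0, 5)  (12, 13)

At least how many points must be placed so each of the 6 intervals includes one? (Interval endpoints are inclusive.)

By right end: [0,1]  [0,5]  [5,7]  [12,13]  [10,17]  [13,19]
[0,1] uncovered → point at 1; [5,7] uncovered → point at 7; [12,13] uncovered → point at 13.
Points: 1, 7, 13 (3 total).

3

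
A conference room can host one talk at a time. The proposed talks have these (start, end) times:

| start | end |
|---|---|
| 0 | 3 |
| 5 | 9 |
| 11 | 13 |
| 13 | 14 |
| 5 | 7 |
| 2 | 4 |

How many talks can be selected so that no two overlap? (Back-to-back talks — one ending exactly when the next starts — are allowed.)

Order by finish time; keep every interval that doesn't clash with the previous kept one.
Sorted by end: (0,3)  (2,4)  (5,7)  (5,9)  (11,13)  (13,14)
take (0,3); skip (2,4); take (5,7); skip (5,9); take (11,13); take (13,14).
Selected 4 talks.

4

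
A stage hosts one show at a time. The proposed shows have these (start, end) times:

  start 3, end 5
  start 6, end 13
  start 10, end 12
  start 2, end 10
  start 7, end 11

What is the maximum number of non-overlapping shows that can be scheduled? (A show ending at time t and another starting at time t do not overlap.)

Sort by end time and greedily take each interval whose start is ≥ the last chosen end.
Sorted by end: (3,5)  (2,10)  (7,11)  (10,12)  (6,13)
take (3,5); take (7,11); skip (10,12).
Selected 2 shows.

2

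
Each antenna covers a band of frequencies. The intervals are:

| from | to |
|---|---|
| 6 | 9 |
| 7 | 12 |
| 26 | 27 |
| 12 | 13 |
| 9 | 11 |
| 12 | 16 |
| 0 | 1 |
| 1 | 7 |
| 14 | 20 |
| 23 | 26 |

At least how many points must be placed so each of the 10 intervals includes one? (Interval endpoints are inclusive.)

Sorted: [0,1] [1,7] [6,9] [9,11] [7,12] [12,13] [12,16] [14,20] [23,26] [26,27]
{[0,1],[1,7]} hit by 1; {[6,9],[9,11],[7,12]} hit by 9; {[12,13],[12,16]} hit by 13; {[14,20]} hit by 20; {[23,26],[26,27]} hit by 26.
Points: 1, 9, 13, 20, 26 (5 total).

5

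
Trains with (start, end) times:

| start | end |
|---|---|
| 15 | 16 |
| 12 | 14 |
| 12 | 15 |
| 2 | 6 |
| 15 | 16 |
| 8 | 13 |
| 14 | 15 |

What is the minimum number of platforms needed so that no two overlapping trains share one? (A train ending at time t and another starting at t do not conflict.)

3

starts: [2, 8, 12, 12, 14, 15, 15]
ends:   [6, 13, 14, 15, 15, 16, 16]
s2→1 e6→0 s8→1 s12→2 s12→3  — peak 3.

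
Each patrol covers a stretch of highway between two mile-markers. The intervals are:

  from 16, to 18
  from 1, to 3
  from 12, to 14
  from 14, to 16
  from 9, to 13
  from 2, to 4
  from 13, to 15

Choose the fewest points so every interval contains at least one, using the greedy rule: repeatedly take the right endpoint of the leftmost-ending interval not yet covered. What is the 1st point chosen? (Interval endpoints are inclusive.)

3

Sort by right endpoint; whenever an interval is uncovered, place a point at its right end.
Sorted: [1,3] [2,4] [9,13] [12,14] [13,15] [14,16] [16,18]
{[1,3],[2,4]} hit by 3; {[9,13],[12,14],[13,15]} hit by 13; {[14,16],[16,18]} hit by 16.
Points: 3, 13, 16 (3 total).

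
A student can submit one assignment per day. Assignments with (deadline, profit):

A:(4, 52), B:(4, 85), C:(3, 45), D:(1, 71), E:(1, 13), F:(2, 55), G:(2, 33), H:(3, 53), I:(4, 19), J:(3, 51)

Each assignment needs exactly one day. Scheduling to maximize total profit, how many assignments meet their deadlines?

4

Sort by profit descending; place each in the latest free slot ≤ its deadline.
Profit order: B=85 D=71 F=55 H=53 A=52 J=51 C=45 G=33 I=19 E=13
Assign: B→slot 4, D→slot 1, F→slot 2, H→slot 3, A skipped, J skipped, C skipped, G skipped, I skipped, E skipped.
Slots: [1:D] [2:F] [3:H] [4:B]
4 of 10 scheduled.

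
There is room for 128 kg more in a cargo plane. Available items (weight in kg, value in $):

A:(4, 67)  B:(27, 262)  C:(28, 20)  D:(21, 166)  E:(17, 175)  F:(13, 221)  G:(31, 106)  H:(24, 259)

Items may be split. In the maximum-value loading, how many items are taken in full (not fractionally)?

Sort by value per unit weight and fill in that order.
Ratios (sorted): F 17.00, A 16.75, H 10.79, E 10.29, B 9.70, D 7.90, G 3.42, C 0.71
take F (13 @ 221); take A (4 @ 67); take H (24 @ 259); take E (17 @ 175); take B (27 @ 262); take D (21 @ 166); take 22/31 of G → 75.23. Capacity used 128/128.
6 item(s) taken whole; one partial (take 22/31 of G).

6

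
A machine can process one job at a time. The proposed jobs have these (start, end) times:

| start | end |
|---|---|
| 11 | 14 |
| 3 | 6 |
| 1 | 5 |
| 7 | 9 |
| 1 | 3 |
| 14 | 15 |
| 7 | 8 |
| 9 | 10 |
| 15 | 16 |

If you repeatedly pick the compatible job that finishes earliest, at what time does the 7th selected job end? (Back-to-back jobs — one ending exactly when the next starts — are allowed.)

16

Sorted by end: (1,3)  (1,5)  (3,6)  (7,8)  (7,9)  (9,10)  (11,14)  (14,15)  (15,16)
take (1,3); skip (1,5); take (3,6); take (7,8); take (9,10); take (11,14); take (14,15); take (15,16).
Selected: (1,3) (3,6) (7,8) (9,10) (11,14) (14,15) (15,16)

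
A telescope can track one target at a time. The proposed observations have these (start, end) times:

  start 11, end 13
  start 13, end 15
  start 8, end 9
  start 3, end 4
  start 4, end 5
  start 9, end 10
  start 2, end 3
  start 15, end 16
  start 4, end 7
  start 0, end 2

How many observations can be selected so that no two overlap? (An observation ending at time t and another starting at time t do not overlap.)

Greedy by earliest finish: after sorting by end time, pick each interval compatible with the last pick.
By end time: (0,2), (2,3), (3,4), (4,5), (4,7), (8,9), (9,10), (11,13), (13,15), (15,16).
Pick (0,2); next start ≥ 2 → (2,3); next start ≥ 3 → (3,4); next start ≥ 4 → (4,5); next start ≥ 5 → (8,9); next start ≥ 9 → (9,10); next start ≥ 10 → (11,13); next start ≥ 13 → (13,15); next start ≥ 15 → (15,16).
Selected 9 observations.

9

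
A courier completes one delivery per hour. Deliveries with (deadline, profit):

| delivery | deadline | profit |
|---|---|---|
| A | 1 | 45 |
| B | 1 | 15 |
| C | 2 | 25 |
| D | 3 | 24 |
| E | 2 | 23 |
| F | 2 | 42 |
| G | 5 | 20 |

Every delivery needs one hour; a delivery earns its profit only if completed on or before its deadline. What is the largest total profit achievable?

131

By profit: A(d1,45), F(d2,42), C(d2,25), D(d3,24), E(d2,23), G(d5,20), B(d1,15)
A→slot 1; F→slot 2; C skipped; D→slot 3; E skipped; G→slot 5; B skipped.
Profit = 45 + 42 + 24 + 20 = 131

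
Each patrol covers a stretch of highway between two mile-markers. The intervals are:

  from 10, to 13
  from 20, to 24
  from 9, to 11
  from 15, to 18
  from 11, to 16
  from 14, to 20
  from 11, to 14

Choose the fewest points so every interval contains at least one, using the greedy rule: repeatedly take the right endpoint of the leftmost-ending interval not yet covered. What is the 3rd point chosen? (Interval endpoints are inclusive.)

24

By right end: [9,11]  [10,13]  [11,14]  [11,16]  [15,18]  [14,20]  [20,24]
[9,11] uncovered → point at 11; [15,18] uncovered → point at 18; [20,24] uncovered → point at 24.
Points: 11, 18, 24 (3 total).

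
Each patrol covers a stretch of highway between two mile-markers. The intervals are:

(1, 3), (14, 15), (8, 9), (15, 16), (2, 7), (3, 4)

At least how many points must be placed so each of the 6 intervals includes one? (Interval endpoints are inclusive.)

Sort by right endpoint; whenever an interval is uncovered, place a point at its right end.
By right end: [1,3]  [3,4]  [2,7]  [8,9]  [14,15]  [15,16]
[1,3] uncovered → point at 3; [8,9] uncovered → point at 9; [14,15] uncovered → point at 15.
Points: 3, 9, 15 (3 total).

3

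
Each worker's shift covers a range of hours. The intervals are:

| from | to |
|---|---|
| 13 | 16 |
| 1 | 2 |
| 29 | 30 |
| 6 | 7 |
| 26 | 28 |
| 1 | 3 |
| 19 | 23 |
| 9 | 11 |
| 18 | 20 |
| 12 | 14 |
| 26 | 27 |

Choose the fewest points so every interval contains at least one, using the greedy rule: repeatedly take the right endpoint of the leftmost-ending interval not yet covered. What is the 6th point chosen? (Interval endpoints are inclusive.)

By right end: [1,2]  [1,3]  [6,7]  [9,11]  [12,14]  [13,16]  [18,20]  [19,23]  [26,27]  [26,28]  [29,30]
[1,2] uncovered → point at 2; [6,7] uncovered → point at 7; [9,11] uncovered → point at 11; [12,14] uncovered → point at 14; [18,20] uncovered → point at 20; [26,27] uncovered → point at 27; [29,30] uncovered → point at 30.
Points: 2, 7, 11, 14, 20, 27, 30 (7 total).

27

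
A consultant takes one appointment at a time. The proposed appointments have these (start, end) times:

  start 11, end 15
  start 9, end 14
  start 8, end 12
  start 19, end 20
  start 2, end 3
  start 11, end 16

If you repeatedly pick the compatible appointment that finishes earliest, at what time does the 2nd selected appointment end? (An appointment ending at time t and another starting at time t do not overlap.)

12

Greedy by earliest finish: after sorting by end time, pick each interval compatible with the last pick.
By end time: (2,3), (8,12), (9,14), (11,15), (11,16), (19,20).
Pick (2,3); next start ≥ 3 → (8,12); next start ≥ 12 → (19,20).
Selected: (2,3) (8,12) (19,20)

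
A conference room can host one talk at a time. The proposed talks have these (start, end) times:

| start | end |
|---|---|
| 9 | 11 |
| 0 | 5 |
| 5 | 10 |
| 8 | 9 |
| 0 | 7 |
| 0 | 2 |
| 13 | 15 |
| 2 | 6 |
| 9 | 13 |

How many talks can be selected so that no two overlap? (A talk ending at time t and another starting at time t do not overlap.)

5

By end time: (0,2), (0,5), (2,6), (0,7), (8,9), (5,10), (9,11), (9,13), (13,15).
Pick (0,2); next start ≥ 2 → (2,6); next start ≥ 6 → (8,9); next start ≥ 9 → (9,11); next start ≥ 11 → (13,15).
Selected 5 talks.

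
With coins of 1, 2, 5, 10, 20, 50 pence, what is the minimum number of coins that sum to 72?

Greedy: take as many of the largest coin as possible, then repeat with the remainder.
72 = 1×50 + 1×20 + 1×2
Total coins = 1 + 1 + 1 = 3

3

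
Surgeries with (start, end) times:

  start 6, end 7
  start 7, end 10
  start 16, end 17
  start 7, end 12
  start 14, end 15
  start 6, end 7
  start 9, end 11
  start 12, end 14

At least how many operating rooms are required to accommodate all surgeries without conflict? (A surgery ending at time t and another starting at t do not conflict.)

3

starts: [6, 6, 7, 7, 9, 12, 14, 16]
ends:   [7, 7, 10, 11, 12, 14, 15, 17]
s6→1 s6→2 e7→1 e7→0 s7→1 s7→2 s9→3  — peak 3.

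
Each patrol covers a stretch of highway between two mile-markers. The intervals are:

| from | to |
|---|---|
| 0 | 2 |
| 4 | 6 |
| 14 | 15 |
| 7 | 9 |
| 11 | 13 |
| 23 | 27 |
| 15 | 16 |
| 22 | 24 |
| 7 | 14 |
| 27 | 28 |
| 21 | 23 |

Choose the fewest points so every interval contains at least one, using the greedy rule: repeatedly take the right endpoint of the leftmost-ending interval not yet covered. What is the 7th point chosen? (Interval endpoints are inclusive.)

28

Sort by right endpoint; whenever an interval is uncovered, place a point at its right end.
By right end: [0,2]  [4,6]  [7,9]  [11,13]  [7,14]  [14,15]  [15,16]  [21,23]  [22,24]  [23,27]  [27,28]
[0,2] uncovered → point at 2; [4,6] uncovered → point at 6; [7,9] uncovered → point at 9; [11,13] uncovered → point at 13; [14,15] uncovered → point at 15; [21,23] uncovered → point at 23; [27,28] uncovered → point at 28.
Points: 2, 6, 9, 13, 15, 23, 28 (7 total).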